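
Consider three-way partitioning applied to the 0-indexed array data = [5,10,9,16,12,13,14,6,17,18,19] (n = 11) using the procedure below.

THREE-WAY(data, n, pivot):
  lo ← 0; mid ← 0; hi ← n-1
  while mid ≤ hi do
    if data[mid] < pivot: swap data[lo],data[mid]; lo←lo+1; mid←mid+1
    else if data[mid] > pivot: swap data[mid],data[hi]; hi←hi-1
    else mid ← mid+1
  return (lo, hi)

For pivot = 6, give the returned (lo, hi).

(1, 1)

pivot = 6; lo=0, mid=0, hi=10
data[mid]=5<6: swap data[0],data[0]; lo=1,mid=1 → [5,10,9,16,12,13,14,6,17,18,19]
data[mid]=10>6: swap data[1],data[10]; hi=9 → [5,19,9,16,12,13,14,6,17,18,10]
data[mid]=19>6: swap data[1],data[9]; hi=8 → [5,18,9,16,12,13,14,6,17,19,10]
data[mid]=18>6: swap data[1],data[8]; hi=7 → [5,17,9,16,12,13,14,6,18,19,10]
data[mid]=17>6: swap data[1],data[7]; hi=6 → [5,6,9,16,12,13,14,17,18,19,10]
data[mid]=6=6: mid=2
data[mid]=9>6: swap data[2],data[6]; hi=5 → [5,6,14,16,12,13,9,17,18,19,10]
data[mid]=14>6: swap data[2],data[5]; hi=4 → [5,6,13,16,12,14,9,17,18,19,10]
data[mid]=13>6: swap data[2],data[4]; hi=3 → [5,6,12,16,13,14,9,17,18,19,10]
data[mid]=12>6: swap data[2],data[3]; hi=2 → [5,6,16,12,13,14,9,17,18,19,10]
data[mid]=16>6: swap data[2],data[2]; hi=1 → [5,6,16,12,13,14,9,17,18,19,10]
end: lo=1, hi=1; data = [5,6,16,12,13,14,9,17,18,19,10]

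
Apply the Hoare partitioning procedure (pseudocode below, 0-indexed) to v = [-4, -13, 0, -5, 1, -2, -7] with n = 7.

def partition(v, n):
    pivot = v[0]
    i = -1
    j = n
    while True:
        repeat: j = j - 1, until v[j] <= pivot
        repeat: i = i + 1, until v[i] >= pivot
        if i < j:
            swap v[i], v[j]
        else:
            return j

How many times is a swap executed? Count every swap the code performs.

2

pivot = v[0] = -4; i = -1, j = 7
j→6 (v[6]=-7≤-4), i→0 (v[0]=-4≥-4); i<j, swap → [-7, -13, 0, -5, 1, -2, -4]
j→3 (v[3]=-5≤-4), i→2 (v[2]=0≥-4); i<j, swap → [-7, -13, -5, 0, 1, -2, -4]
j→2, i→3; i≥j, return j=2. v = [-7, -13, -5, 0, 1, -2, -4]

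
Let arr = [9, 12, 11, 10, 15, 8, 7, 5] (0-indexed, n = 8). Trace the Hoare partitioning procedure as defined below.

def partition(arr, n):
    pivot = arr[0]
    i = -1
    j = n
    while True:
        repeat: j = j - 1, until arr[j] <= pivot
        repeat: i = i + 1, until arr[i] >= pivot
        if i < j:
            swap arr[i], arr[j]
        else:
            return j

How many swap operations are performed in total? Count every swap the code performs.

pivot = arr[0] = 9; i = -1, j = 8
j→7 (arr[7]=5≤9), i→0 (arr[0]=9≥9); i<j, swap → [5, 12, 11, 10, 15, 8, 7, 9]
j→6 (arr[6]=7≤9), i→1 (arr[1]=12≥9); i<j, swap → [5, 7, 11, 10, 15, 8, 12, 9]
j→5 (arr[5]=8≤9), i→2 (arr[2]=11≥9); i<j, swap → [5, 7, 8, 10, 15, 11, 12, 9]
j→2, i→3; i≥j, return j=2. arr = [5, 7, 8, 10, 15, 11, 12, 9]

3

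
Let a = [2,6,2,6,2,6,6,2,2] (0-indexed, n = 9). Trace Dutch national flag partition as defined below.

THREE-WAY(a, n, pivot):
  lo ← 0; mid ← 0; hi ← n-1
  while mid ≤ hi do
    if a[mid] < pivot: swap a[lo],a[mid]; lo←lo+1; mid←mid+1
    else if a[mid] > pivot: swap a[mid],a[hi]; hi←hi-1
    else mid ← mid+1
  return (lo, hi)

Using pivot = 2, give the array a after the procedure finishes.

[2,2,2,2,2,6,6,6,6]

lo=0 mid=0 hi=8
2=2: mid=1
6>2: swap(1,8), hi=7 ⇒ [2,2,2,6,2,6,6,2,6]
2=2: mid=2
2=2: mid=3
6>2: swap(3,7), hi=6 ⇒ [2,2,2,2,2,6,6,6,6]
2=2: mid=4
2=2: mid=5
6>2: swap(5,6), hi=5 ⇒ [2,2,2,2,2,6,6,6,6]
6>2: swap(5,5), hi=4 ⇒ [2,2,2,2,2,6,6,6,6]
done. lo=0 hi=4; a=[2,2,2,2,2,6,6,6,6]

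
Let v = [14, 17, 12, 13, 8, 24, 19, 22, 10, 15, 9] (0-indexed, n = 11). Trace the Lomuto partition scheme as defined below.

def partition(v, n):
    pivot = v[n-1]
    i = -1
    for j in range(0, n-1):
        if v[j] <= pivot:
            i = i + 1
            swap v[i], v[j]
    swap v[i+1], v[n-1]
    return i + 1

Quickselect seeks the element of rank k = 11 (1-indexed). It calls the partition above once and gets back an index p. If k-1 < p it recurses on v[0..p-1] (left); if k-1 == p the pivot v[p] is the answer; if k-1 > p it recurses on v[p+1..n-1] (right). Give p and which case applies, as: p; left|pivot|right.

pivot=9, i=-1
j=0: 14>9, skip
j=1: 17>9, skip
j=2: 12>9, skip
j=3: 13>9, skip
j=4: 8≤9, i=0, swap(0,4) ⇒ [8, 17, 12, 13, 14, 24, 19, 22, 10, 15, 9]
j=5: 24>9, skip
j=6: 19>9, skip
j=7: 22>9, skip
j=8: 10>9, skip
j=9: 15>9, skip
swap(1,10) ⇒ [8, 9, 12, 13, 14, 24, 19, 22, 10, 15, 17]; return 1
p = 1; k-1 = 10 > 1 ⇒ right

1; right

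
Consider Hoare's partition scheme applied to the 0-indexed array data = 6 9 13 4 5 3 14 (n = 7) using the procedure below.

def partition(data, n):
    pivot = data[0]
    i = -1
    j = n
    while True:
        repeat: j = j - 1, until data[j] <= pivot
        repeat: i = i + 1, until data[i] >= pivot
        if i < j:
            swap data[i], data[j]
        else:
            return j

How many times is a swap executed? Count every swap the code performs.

pivot=6
j stops at 5 (3), i stops at 0 (6); swap ⇒ 3 9 13 4 5 6 14
j stops at 4 (5), i stops at 1 (9); swap ⇒ 3 5 13 4 9 6 14
j stops at 3 (4), i stops at 2 (13); swap ⇒ 3 5 4 13 9 6 14
j stops at 2, i stops at 3; i≥j ⇒ return 2. data=3 5 4 13 9 6 14

3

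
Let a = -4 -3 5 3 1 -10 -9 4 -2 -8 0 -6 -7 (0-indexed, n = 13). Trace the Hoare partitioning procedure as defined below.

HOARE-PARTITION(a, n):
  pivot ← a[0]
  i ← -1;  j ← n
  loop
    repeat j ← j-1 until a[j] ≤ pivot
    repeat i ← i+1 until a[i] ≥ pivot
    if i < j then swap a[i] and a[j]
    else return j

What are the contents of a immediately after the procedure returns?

pivot = a[0] = -4; i = -1, j = 13
j→12 (a[12]=-7≤-4), i→0 (a[0]=-4≥-4); i<j, swap → -7 -3 5 3 1 -10 -9 4 -2 -8 0 -6 -4
j→11 (a[11]=-6≤-4), i→1 (a[1]=-3≥-4); i<j, swap → -7 -6 5 3 1 -10 -9 4 -2 -8 0 -3 -4
j→9 (a[9]=-8≤-4), i→2 (a[2]=5≥-4); i<j, swap → -7 -6 -8 3 1 -10 -9 4 -2 5 0 -3 -4
j→6 (a[6]=-9≤-4), i→3 (a[3]=3≥-4); i<j, swap → -7 -6 -8 -9 1 -10 3 4 -2 5 0 -3 -4
j→5 (a[5]=-10≤-4), i→4 (a[4]=1≥-4); i<j, swap → -7 -6 -8 -9 -10 1 3 4 -2 5 0 -3 -4
j→4, i→5; i≥j, return j=4. a = -7 -6 -8 -9 -10 1 3 4 -2 5 0 -3 -4

-7 -6 -8 -9 -10 1 3 4 -2 5 0 -3 -4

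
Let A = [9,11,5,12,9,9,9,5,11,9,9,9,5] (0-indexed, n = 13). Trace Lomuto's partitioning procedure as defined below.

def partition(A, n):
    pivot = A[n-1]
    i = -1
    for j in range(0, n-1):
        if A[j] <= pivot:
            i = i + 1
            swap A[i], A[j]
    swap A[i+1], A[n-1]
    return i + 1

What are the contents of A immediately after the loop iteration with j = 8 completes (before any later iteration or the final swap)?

[5,5,9,12,9,9,9,11,11,9,9,9,5]

pivot = A[12] = 5; i = -1
j=0: A[0]=9 > 5 → no swap
j=1: A[1]=11 > 5 → no swap
j=2: A[2]=5 ≤ 5 → i=0, swap A[0],A[2] → [5,11,9,12,9,9,9,5,11,9,9,9,5]
j=3: A[3]=12 > 5 → no swap
j=4: A[4]=9 > 5 → no swap
j=5: A[5]=9 > 5 → no swap
j=6: A[6]=9 > 5 → no swap
j=7: A[7]=5 ≤ 5 → i=1, swap A[1],A[7] → [5,5,9,12,9,9,9,11,11,9,9,9,5]
j=8: A[8]=11 > 5 → no swap
(after j=8) A = [5,5,9,12,9,9,9,11,11,9,9,9,5]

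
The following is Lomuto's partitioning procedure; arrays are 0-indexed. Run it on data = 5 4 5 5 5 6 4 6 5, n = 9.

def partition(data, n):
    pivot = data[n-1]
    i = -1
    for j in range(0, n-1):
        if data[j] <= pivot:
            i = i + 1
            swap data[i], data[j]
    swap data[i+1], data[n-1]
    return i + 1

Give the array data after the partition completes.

pivot = data[8] = 5; i = -1
j=0: data[0]=5 ≤ 5 → i=0, swap data[0],data[0] (no change) → 5 4 5 5 5 6 4 6 5
j=1: data[1]=4 ≤ 5 → i=1, swap data[1],data[1] (no change) → 5 4 5 5 5 6 4 6 5
j=2: data[2]=5 ≤ 5 → i=2, swap data[2],data[2] (no change) → 5 4 5 5 5 6 4 6 5
j=3: data[3]=5 ≤ 5 → i=3, swap data[3],data[3] (no change) → 5 4 5 5 5 6 4 6 5
j=4: data[4]=5 ≤ 5 → i=4, swap data[4],data[4] (no change) → 5 4 5 5 5 6 4 6 5
j=5: data[5]=6 > 5 → no swap
j=6: data[6]=4 ≤ 5 → i=5, swap data[5],data[6] → 5 4 5 5 5 4 6 6 5
j=7: data[7]=6 > 5 → no swap
final swap data[6],data[8] → 5 4 5 5 5 4 5 6 6; return 6

5 4 5 5 5 4 5 6 6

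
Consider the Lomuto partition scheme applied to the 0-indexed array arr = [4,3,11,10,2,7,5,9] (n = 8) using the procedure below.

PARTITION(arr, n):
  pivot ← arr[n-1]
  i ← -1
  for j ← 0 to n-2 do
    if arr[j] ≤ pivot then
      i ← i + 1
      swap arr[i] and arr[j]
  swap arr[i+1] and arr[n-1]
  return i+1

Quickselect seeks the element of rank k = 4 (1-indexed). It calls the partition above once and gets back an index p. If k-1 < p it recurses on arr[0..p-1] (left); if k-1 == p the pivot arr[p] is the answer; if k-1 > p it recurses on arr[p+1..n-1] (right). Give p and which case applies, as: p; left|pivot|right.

pivot = arr[7] = 9; i = -1
j=0: arr[0]=4 ≤ 9 → i=0, swap arr[0],arr[0] (no change) → [4,3,11,10,2,7,5,9]
j=1: arr[1]=3 ≤ 9 → i=1, swap arr[1],arr[1] (no change) → [4,3,11,10,2,7,5,9]
j=2: arr[2]=11 > 9 → no swap
j=3: arr[3]=10 > 9 → no swap
j=4: arr[4]=2 ≤ 9 → i=2, swap arr[2],arr[4] → [4,3,2,10,11,7,5,9]
j=5: arr[5]=7 ≤ 9 → i=3, swap arr[3],arr[5] → [4,3,2,7,11,10,5,9]
j=6: arr[6]=5 ≤ 9 → i=4, swap arr[4],arr[6] → [4,3,2,7,5,10,11,9]
final swap arr[5],arr[7] → [4,3,2,7,5,9,11,10]; return 5
p = 5; k-1 = 3 < 5 ⇒ left

5; left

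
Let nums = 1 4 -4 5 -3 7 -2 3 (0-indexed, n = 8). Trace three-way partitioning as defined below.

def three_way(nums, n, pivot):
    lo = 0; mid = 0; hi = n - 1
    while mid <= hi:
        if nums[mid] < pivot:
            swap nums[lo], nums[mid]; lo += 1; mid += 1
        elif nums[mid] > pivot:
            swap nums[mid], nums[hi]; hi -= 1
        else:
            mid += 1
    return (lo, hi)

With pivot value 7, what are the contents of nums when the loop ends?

lo=0 mid=0 hi=7
1<7: swap(0,0), lo=1 mid=1 ⇒ 1 4 -4 5 -3 7 -2 3
4<7: swap(1,1), lo=2 mid=2 ⇒ 1 4 -4 5 -3 7 -2 3
-4<7: swap(2,2), lo=3 mid=3 ⇒ 1 4 -4 5 -3 7 -2 3
5<7: swap(3,3), lo=4 mid=4 ⇒ 1 4 -4 5 -3 7 -2 3
-3<7: swap(4,4), lo=5 mid=5 ⇒ 1 4 -4 5 -3 7 -2 3
7=7: mid=6
-2<7: swap(5,6), lo=6 mid=7 ⇒ 1 4 -4 5 -3 -2 7 3
3<7: swap(6,7), lo=7 mid=8 ⇒ 1 4 -4 5 -3 -2 3 7
done. lo=7 hi=7; nums=1 4 -4 5 -3 -2 3 7

1 4 -4 5 -3 -2 3 7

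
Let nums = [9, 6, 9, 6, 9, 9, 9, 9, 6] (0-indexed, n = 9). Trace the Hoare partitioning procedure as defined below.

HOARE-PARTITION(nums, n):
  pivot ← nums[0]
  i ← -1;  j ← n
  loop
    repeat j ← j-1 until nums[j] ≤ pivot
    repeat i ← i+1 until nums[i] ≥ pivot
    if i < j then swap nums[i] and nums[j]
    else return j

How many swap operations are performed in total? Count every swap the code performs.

pivot = nums[0] = 9; i = -1, j = 9
j→8 (nums[8]=6≤9), i→0 (nums[0]=9≥9); i<j, swap → [6, 6, 9, 6, 9, 9, 9, 9, 9]
j→7 (nums[7]=9≤9), i→2 (nums[2]=9≥9); i<j, swap → [6, 6, 9, 6, 9, 9, 9, 9, 9]
j→6 (nums[6]=9≤9), i→4 (nums[4]=9≥9); i<j, swap → [6, 6, 9, 6, 9, 9, 9, 9, 9]
j→5, i→5; i≥j, return j=5. nums = [6, 6, 9, 6, 9, 9, 9, 9, 9]

3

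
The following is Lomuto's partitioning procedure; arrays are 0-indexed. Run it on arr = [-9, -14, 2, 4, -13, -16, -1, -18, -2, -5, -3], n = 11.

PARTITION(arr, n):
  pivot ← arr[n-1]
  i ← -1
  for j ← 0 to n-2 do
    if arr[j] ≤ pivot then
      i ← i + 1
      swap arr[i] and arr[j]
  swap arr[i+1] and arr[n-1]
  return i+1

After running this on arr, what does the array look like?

pivot=-3, i=-1
j=0: -9≤-3, i=0, swap(0,0) ⇒ [-9, -14, 2, 4, -13, -16, -1, -18, -2, -5, -3]
j=1: -14≤-3, i=1, swap(1,1) ⇒ [-9, -14, 2, 4, -13, -16, -1, -18, -2, -5, -3]
j=2: 2>-3, skip
j=3: 4>-3, skip
j=4: -13≤-3, i=2, swap(2,4) ⇒ [-9, -14, -13, 4, 2, -16, -1, -18, -2, -5, -3]
j=5: -16≤-3, i=3, swap(3,5) ⇒ [-9, -14, -13, -16, 2, 4, -1, -18, -2, -5, -3]
j=6: -1>-3, skip
j=7: -18≤-3, i=4, swap(4,7) ⇒ [-9, -14, -13, -16, -18, 4, -1, 2, -2, -5, -3]
j=8: -2>-3, skip
j=9: -5≤-3, i=5, swap(5,9) ⇒ [-9, -14, -13, -16, -18, -5, -1, 2, -2, 4, -3]
swap(6,10) ⇒ [-9, -14, -13, -16, -18, -5, -3, 2, -2, 4, -1]; return 6

[-9, -14, -13, -16, -18, -5, -3, 2, -2, 4, -1]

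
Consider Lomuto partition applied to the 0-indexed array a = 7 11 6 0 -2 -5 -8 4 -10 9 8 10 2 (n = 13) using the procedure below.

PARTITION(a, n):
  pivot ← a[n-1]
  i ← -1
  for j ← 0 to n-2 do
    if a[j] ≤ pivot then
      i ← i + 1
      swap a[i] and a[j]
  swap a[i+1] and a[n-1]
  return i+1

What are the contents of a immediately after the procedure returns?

0 -2 -5 -8 -10 2 7 4 11 9 8 10 6

pivot=2, i=-1
j=0: 7>2, skip
j=1: 11>2, skip
j=2: 6>2, skip
j=3: 0≤2, i=0, swap(0,3) ⇒ 0 11 6 7 -2 -5 -8 4 -10 9 8 10 2
j=4: -2≤2, i=1, swap(1,4) ⇒ 0 -2 6 7 11 -5 -8 4 -10 9 8 10 2
j=5: -5≤2, i=2, swap(2,5) ⇒ 0 -2 -5 7 11 6 -8 4 -10 9 8 10 2
j=6: -8≤2, i=3, swap(3,6) ⇒ 0 -2 -5 -8 11 6 7 4 -10 9 8 10 2
j=7: 4>2, skip
j=8: -10≤2, i=4, swap(4,8) ⇒ 0 -2 -5 -8 -10 6 7 4 11 9 8 10 2
j=9: 9>2, skip
j=10: 8>2, skip
j=11: 10>2, skip
swap(5,12) ⇒ 0 -2 -5 -8 -10 2 7 4 11 9 8 10 6; return 5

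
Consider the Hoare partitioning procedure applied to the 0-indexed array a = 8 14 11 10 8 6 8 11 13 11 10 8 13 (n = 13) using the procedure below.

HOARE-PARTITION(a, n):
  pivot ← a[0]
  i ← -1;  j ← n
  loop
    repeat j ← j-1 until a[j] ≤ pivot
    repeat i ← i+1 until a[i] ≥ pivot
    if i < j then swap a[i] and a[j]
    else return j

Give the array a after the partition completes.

8 8 6 8 10 11 14 11 13 11 10 8 13

pivot=8
j stops at 11 (8), i stops at 0 (8); swap ⇒ 8 14 11 10 8 6 8 11 13 11 10 8 13
j stops at 6 (8), i stops at 1 (14); swap ⇒ 8 8 11 10 8 6 14 11 13 11 10 8 13
j stops at 5 (6), i stops at 2 (11); swap ⇒ 8 8 6 10 8 11 14 11 13 11 10 8 13
j stops at 4 (8), i stops at 3 (10); swap ⇒ 8 8 6 8 10 11 14 11 13 11 10 8 13
j stops at 3, i stops at 4; i≥j ⇒ return 3. a=8 8 6 8 10 11 14 11 13 11 10 8 13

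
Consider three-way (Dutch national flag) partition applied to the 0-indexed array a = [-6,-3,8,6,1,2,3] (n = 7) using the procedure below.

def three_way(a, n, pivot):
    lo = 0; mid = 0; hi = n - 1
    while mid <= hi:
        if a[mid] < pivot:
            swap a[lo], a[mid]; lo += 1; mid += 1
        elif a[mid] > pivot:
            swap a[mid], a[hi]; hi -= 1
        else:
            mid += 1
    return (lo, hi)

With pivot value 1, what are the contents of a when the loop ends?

lo=0 mid=0 hi=6
-6<1: swap(0,0), lo=1 mid=1 ⇒ [-6,-3,8,6,1,2,3]
-3<1: swap(1,1), lo=2 mid=2 ⇒ [-6,-3,8,6,1,2,3]
8>1: swap(2,6), hi=5 ⇒ [-6,-3,3,6,1,2,8]
3>1: swap(2,5), hi=4 ⇒ [-6,-3,2,6,1,3,8]
2>1: swap(2,4), hi=3 ⇒ [-6,-3,1,6,2,3,8]
1=1: mid=3
6>1: swap(3,3), hi=2 ⇒ [-6,-3,1,6,2,3,8]
done. lo=2 hi=2; a=[-6,-3,1,6,2,3,8]

[-6,-3,1,6,2,3,8]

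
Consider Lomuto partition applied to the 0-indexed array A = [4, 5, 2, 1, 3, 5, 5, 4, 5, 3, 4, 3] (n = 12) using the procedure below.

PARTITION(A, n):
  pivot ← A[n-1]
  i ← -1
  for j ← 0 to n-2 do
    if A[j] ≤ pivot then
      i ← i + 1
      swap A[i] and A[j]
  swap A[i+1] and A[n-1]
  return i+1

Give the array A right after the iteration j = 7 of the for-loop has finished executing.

[2, 1, 3, 5, 4, 5, 5, 4, 5, 3, 4, 3]

pivot=3, i=-1
j=0: 4>3, skip
j=1: 5>3, skip
j=2: 2≤3, i=0, swap(0,2) ⇒ [2, 5, 4, 1, 3, 5, 5, 4, 5, 3, 4, 3]
j=3: 1≤3, i=1, swap(1,3) ⇒ [2, 1, 4, 5, 3, 5, 5, 4, 5, 3, 4, 3]
j=4: 3≤3, i=2, swap(2,4) ⇒ [2, 1, 3, 5, 4, 5, 5, 4, 5, 3, 4, 3]
j=5: 5>3, skip
j=6: 5>3, skip
j=7: 4>3, skip
(after j=7) A = [2, 1, 3, 5, 4, 5, 5, 4, 5, 3, 4, 3]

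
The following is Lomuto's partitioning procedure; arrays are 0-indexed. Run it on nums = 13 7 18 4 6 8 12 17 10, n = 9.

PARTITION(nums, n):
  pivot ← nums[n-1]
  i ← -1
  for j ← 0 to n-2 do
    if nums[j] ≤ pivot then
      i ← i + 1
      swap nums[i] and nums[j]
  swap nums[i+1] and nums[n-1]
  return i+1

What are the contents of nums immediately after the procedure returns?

pivot = nums[8] = 10; i = -1
j=0: nums[0]=13 > 10 → no swap
j=1: nums[1]=7 ≤ 10 → i=0, swap nums[0],nums[1] → 7 13 18 4 6 8 12 17 10
j=2: nums[2]=18 > 10 → no swap
j=3: nums[3]=4 ≤ 10 → i=1, swap nums[1],nums[3] → 7 4 18 13 6 8 12 17 10
j=4: nums[4]=6 ≤ 10 → i=2, swap nums[2],nums[4] → 7 4 6 13 18 8 12 17 10
j=5: nums[5]=8 ≤ 10 → i=3, swap nums[3],nums[5] → 7 4 6 8 18 13 12 17 10
j=6: nums[6]=12 > 10 → no swap
j=7: nums[7]=17 > 10 → no swap
final swap nums[4],nums[8] → 7 4 6 8 10 13 12 17 18; return 4

7 4 6 8 10 13 12 17 18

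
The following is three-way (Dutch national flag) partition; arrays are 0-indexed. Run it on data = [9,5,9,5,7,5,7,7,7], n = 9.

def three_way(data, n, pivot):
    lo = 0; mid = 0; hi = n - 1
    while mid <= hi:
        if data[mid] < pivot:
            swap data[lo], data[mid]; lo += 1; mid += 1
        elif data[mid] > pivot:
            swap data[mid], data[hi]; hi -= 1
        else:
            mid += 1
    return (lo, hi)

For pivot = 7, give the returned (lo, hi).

pivot = 7; lo=0, mid=0, hi=8
data[mid]=9>7: swap data[0],data[8]; hi=7 → [7,5,9,5,7,5,7,7,9]
data[mid]=7=7: mid=1
data[mid]=5<7: swap data[0],data[1]; lo=1,mid=2 → [5,7,9,5,7,5,7,7,9]
data[mid]=9>7: swap data[2],data[7]; hi=6 → [5,7,7,5,7,5,7,9,9]
data[mid]=7=7: mid=3
data[mid]=5<7: swap data[1],data[3]; lo=2,mid=4 → [5,5,7,7,7,5,7,9,9]
data[mid]=7=7: mid=5
data[mid]=5<7: swap data[2],data[5]; lo=3,mid=6 → [5,5,5,7,7,7,7,9,9]
data[mid]=7=7: mid=7
end: lo=3, hi=6; data = [5,5,5,7,7,7,7,9,9]

(3, 6)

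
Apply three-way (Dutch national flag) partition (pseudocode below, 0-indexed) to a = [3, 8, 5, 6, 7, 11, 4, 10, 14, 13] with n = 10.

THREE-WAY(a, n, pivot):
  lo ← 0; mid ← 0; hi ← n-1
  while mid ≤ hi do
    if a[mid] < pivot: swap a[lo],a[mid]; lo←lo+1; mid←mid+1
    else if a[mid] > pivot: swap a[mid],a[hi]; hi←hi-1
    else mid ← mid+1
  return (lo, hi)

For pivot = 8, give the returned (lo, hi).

pivot = 8; lo=0, mid=0, hi=9
a[mid]=3<8: swap a[0],a[0]; lo=1,mid=1 → [3, 8, 5, 6, 7, 11, 4, 10, 14, 13]
a[mid]=8=8: mid=2
a[mid]=5<8: swap a[1],a[2]; lo=2,mid=3 → [3, 5, 8, 6, 7, 11, 4, 10, 14, 13]
a[mid]=6<8: swap a[2],a[3]; lo=3,mid=4 → [3, 5, 6, 8, 7, 11, 4, 10, 14, 13]
a[mid]=7<8: swap a[3],a[4]; lo=4,mid=5 → [3, 5, 6, 7, 8, 11, 4, 10, 14, 13]
a[mid]=11>8: swap a[5],a[9]; hi=8 → [3, 5, 6, 7, 8, 13, 4, 10, 14, 11]
a[mid]=13>8: swap a[5],a[8]; hi=7 → [3, 5, 6, 7, 8, 14, 4, 10, 13, 11]
a[mid]=14>8: swap a[5],a[7]; hi=6 → [3, 5, 6, 7, 8, 10, 4, 14, 13, 11]
a[mid]=10>8: swap a[5],a[6]; hi=5 → [3, 5, 6, 7, 8, 4, 10, 14, 13, 11]
a[mid]=4<8: swap a[4],a[5]; lo=5,mid=6 → [3, 5, 6, 7, 4, 8, 10, 14, 13, 11]
end: lo=5, hi=5; a = [3, 5, 6, 7, 4, 8, 10, 14, 13, 11]

(5, 5)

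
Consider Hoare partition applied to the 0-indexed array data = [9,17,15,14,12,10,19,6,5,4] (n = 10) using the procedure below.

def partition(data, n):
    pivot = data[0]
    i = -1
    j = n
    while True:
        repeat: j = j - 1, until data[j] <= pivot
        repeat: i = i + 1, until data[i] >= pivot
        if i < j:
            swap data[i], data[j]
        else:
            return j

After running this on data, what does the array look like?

[4,5,6,14,12,10,19,15,17,9]

pivot = data[0] = 9; i = -1, j = 10
j→9 (data[9]=4≤9), i→0 (data[0]=9≥9); i<j, swap → [4,17,15,14,12,10,19,6,5,9]
j→8 (data[8]=5≤9), i→1 (data[1]=17≥9); i<j, swap → [4,5,15,14,12,10,19,6,17,9]
j→7 (data[7]=6≤9), i→2 (data[2]=15≥9); i<j, swap → [4,5,6,14,12,10,19,15,17,9]
j→2, i→3; i≥j, return j=2. data = [4,5,6,14,12,10,19,15,17,9]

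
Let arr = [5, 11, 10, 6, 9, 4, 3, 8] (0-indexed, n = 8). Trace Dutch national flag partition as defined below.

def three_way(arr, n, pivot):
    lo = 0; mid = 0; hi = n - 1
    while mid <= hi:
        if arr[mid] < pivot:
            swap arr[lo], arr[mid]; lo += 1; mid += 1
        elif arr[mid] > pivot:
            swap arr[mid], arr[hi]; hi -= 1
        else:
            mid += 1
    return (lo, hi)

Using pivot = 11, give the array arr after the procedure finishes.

[5, 10, 6, 9, 4, 3, 8, 11]

lo=0 mid=0 hi=7
5<11: swap(0,0), lo=1 mid=1 ⇒ [5, 11, 10, 6, 9, 4, 3, 8]
11=11: mid=2
10<11: swap(1,2), lo=2 mid=3 ⇒ [5, 10, 11, 6, 9, 4, 3, 8]
6<11: swap(2,3), lo=3 mid=4 ⇒ [5, 10, 6, 11, 9, 4, 3, 8]
9<11: swap(3,4), lo=4 mid=5 ⇒ [5, 10, 6, 9, 11, 4, 3, 8]
4<11: swap(4,5), lo=5 mid=6 ⇒ [5, 10, 6, 9, 4, 11, 3, 8]
3<11: swap(5,6), lo=6 mid=7 ⇒ [5, 10, 6, 9, 4, 3, 11, 8]
8<11: swap(6,7), lo=7 mid=8 ⇒ [5, 10, 6, 9, 4, 3, 8, 11]
done. lo=7 hi=7; arr=[5, 10, 6, 9, 4, 3, 8, 11]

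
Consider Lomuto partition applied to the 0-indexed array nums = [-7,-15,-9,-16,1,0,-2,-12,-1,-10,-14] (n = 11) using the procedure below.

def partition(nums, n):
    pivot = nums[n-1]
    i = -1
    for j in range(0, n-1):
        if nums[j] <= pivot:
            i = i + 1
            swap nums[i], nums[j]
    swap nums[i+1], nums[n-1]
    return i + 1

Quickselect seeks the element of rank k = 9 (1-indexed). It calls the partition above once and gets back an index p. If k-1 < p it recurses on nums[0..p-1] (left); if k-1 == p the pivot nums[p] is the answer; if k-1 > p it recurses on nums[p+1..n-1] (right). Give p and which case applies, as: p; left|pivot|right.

2; right

pivot = nums[10] = -14; i = -1
j=0: nums[0]=-7 > -14 → no swap
j=1: nums[1]=-15 ≤ -14 → i=0, swap nums[0],nums[1] → [-15,-7,-9,-16,1,0,-2,-12,-1,-10,-14]
j=2: nums[2]=-9 > -14 → no swap
j=3: nums[3]=-16 ≤ -14 → i=1, swap nums[1],nums[3] → [-15,-16,-9,-7,1,0,-2,-12,-1,-10,-14]
j=4: nums[4]=1 > -14 → no swap
j=5: nums[5]=0 > -14 → no swap
j=6: nums[6]=-2 > -14 → no swap
j=7: nums[7]=-12 > -14 → no swap
j=8: nums[8]=-1 > -14 → no swap
j=9: nums[9]=-10 > -14 → no swap
final swap nums[2],nums[10] → [-15,-16,-14,-7,1,0,-2,-12,-1,-10,-9]; return 2
p = 2; k-1 = 8 > 2 ⇒ right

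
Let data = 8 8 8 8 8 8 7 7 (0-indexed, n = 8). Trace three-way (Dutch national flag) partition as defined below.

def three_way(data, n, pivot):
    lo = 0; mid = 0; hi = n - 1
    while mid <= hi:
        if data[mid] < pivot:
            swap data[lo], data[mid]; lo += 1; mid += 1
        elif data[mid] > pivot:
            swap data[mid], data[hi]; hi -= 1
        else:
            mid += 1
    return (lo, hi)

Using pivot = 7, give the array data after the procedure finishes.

7 7 8 8 8 8 8 8

pivot = 7; lo=0, mid=0, hi=7
data[mid]=8>7: swap data[0],data[7]; hi=6 → 7 8 8 8 8 8 7 8
data[mid]=7=7: mid=1
data[mid]=8>7: swap data[1],data[6]; hi=5 → 7 7 8 8 8 8 8 8
data[mid]=7=7: mid=2
data[mid]=8>7: swap data[2],data[5]; hi=4 → 7 7 8 8 8 8 8 8
data[mid]=8>7: swap data[2],data[4]; hi=3 → 7 7 8 8 8 8 8 8
data[mid]=8>7: swap data[2],data[3]; hi=2 → 7 7 8 8 8 8 8 8
data[mid]=8>7: swap data[2],data[2]; hi=1 → 7 7 8 8 8 8 8 8
end: lo=0, hi=1; data = 7 7 8 8 8 8 8 8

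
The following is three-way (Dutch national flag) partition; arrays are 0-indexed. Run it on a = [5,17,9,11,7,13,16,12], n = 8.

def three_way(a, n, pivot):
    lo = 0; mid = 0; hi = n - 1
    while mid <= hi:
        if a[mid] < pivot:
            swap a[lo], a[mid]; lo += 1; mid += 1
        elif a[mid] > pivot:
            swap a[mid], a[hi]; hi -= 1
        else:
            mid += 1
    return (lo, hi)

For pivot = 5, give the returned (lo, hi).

(0, 0)

lo=0 mid=0 hi=7
5=5: mid=1
17>5: swap(1,7), hi=6 ⇒ [5,12,9,11,7,13,16,17]
12>5: swap(1,6), hi=5 ⇒ [5,16,9,11,7,13,12,17]
16>5: swap(1,5), hi=4 ⇒ [5,13,9,11,7,16,12,17]
13>5: swap(1,4), hi=3 ⇒ [5,7,9,11,13,16,12,17]
7>5: swap(1,3), hi=2 ⇒ [5,11,9,7,13,16,12,17]
11>5: swap(1,2), hi=1 ⇒ [5,9,11,7,13,16,12,17]
9>5: swap(1,1), hi=0 ⇒ [5,9,11,7,13,16,12,17]
done. lo=0 hi=0; a=[5,9,11,7,13,16,12,17]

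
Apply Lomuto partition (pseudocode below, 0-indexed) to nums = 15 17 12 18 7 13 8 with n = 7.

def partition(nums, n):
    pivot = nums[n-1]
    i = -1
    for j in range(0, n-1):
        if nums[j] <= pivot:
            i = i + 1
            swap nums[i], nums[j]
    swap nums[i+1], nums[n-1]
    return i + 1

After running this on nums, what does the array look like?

7 8 12 18 15 13 17

pivot = nums[6] = 8; i = -1
j=0: nums[0]=15 > 8 → no swap
j=1: nums[1]=17 > 8 → no swap
j=2: nums[2]=12 > 8 → no swap
j=3: nums[3]=18 > 8 → no swap
j=4: nums[4]=7 ≤ 8 → i=0, swap nums[0],nums[4] → 7 17 12 18 15 13 8
j=5: nums[5]=13 > 8 → no swap
final swap nums[1],nums[6] → 7 8 12 18 15 13 17; return 1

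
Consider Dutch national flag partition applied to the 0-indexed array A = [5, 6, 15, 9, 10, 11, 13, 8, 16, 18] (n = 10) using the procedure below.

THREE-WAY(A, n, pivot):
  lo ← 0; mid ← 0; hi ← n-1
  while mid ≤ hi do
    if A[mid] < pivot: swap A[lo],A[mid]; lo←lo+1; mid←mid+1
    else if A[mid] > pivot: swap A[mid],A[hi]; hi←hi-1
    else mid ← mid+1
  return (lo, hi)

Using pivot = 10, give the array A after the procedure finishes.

pivot = 10; lo=0, mid=0, hi=9
A[mid]=5<10: swap A[0],A[0]; lo=1,mid=1 → [5, 6, 15, 9, 10, 11, 13, 8, 16, 18]
A[mid]=6<10: swap A[1],A[1]; lo=2,mid=2 → [5, 6, 15, 9, 10, 11, 13, 8, 16, 18]
A[mid]=15>10: swap A[2],A[9]; hi=8 → [5, 6, 18, 9, 10, 11, 13, 8, 16, 15]
A[mid]=18>10: swap A[2],A[8]; hi=7 → [5, 6, 16, 9, 10, 11, 13, 8, 18, 15]
A[mid]=16>10: swap A[2],A[7]; hi=6 → [5, 6, 8, 9, 10, 11, 13, 16, 18, 15]
A[mid]=8<10: swap A[2],A[2]; lo=3,mid=3 → [5, 6, 8, 9, 10, 11, 13, 16, 18, 15]
A[mid]=9<10: swap A[3],A[3]; lo=4,mid=4 → [5, 6, 8, 9, 10, 11, 13, 16, 18, 15]
A[mid]=10=10: mid=5
A[mid]=11>10: swap A[5],A[6]; hi=5 → [5, 6, 8, 9, 10, 13, 11, 16, 18, 15]
A[mid]=13>10: swap A[5],A[5]; hi=4 → [5, 6, 8, 9, 10, 13, 11, 16, 18, 15]
end: lo=4, hi=4; A = [5, 6, 8, 9, 10, 13, 11, 16, 18, 15]

[5, 6, 8, 9, 10, 13, 11, 16, 18, 15]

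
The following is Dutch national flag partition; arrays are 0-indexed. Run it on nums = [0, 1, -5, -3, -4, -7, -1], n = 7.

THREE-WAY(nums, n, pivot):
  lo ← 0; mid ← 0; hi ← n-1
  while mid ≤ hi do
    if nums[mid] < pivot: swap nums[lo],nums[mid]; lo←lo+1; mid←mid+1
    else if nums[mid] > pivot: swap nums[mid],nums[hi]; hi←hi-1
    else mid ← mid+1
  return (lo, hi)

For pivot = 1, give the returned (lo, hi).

(6, 6)

lo=0 mid=0 hi=6
0<1: swap(0,0), lo=1 mid=1 ⇒ [0, 1, -5, -3, -4, -7, -1]
1=1: mid=2
-5<1: swap(1,2), lo=2 mid=3 ⇒ [0, -5, 1, -3, -4, -7, -1]
-3<1: swap(2,3), lo=3 mid=4 ⇒ [0, -5, -3, 1, -4, -7, -1]
-4<1: swap(3,4), lo=4 mid=5 ⇒ [0, -5, -3, -4, 1, -7, -1]
-7<1: swap(4,5), lo=5 mid=6 ⇒ [0, -5, -3, -4, -7, 1, -1]
-1<1: swap(5,6), lo=6 mid=7 ⇒ [0, -5, -3, -4, -7, -1, 1]
done. lo=6 hi=6; nums=[0, -5, -3, -4, -7, -1, 1]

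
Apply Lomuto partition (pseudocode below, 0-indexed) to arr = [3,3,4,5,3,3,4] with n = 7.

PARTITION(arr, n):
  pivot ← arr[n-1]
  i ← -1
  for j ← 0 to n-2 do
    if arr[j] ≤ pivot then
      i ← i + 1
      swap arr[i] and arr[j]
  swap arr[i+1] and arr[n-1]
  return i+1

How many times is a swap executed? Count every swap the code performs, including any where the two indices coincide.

6

pivot = arr[6] = 4; i = -1
j=0: arr[0]=3 ≤ 4 → i=0, swap arr[0],arr[0] (no change) → [3,3,4,5,3,3,4]
j=1: arr[1]=3 ≤ 4 → i=1, swap arr[1],arr[1] (no change) → [3,3,4,5,3,3,4]
j=2: arr[2]=4 ≤ 4 → i=2, swap arr[2],arr[2] (no change) → [3,3,4,5,3,3,4]
j=3: arr[3]=5 > 4 → no swap
j=4: arr[4]=3 ≤ 4 → i=3, swap arr[3],arr[4] → [3,3,4,3,5,3,4]
j=5: arr[5]=3 ≤ 4 → i=4, swap arr[4],arr[5] → [3,3,4,3,3,5,4]
final swap arr[5],arr[6] → [3,3,4,3,3,4,5]; return 5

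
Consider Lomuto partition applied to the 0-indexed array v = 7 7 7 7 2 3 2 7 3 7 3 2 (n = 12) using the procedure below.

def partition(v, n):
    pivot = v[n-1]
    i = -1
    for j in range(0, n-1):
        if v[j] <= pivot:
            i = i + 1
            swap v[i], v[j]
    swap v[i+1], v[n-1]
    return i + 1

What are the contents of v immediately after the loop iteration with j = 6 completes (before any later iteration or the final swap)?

2 2 7 7 7 3 7 7 3 7 3 2

pivot = v[11] = 2; i = -1
j=0: v[0]=7 > 2 → no swap
j=1: v[1]=7 > 2 → no swap
j=2: v[2]=7 > 2 → no swap
j=3: v[3]=7 > 2 → no swap
j=4: v[4]=2 ≤ 2 → i=0, swap v[0],v[4] → 2 7 7 7 7 3 2 7 3 7 3 2
j=5: v[5]=3 > 2 → no swap
j=6: v[6]=2 ≤ 2 → i=1, swap v[1],v[6] → 2 2 7 7 7 3 7 7 3 7 3 2
(after j=6) v = 2 2 7 7 7 3 7 7 3 7 3 2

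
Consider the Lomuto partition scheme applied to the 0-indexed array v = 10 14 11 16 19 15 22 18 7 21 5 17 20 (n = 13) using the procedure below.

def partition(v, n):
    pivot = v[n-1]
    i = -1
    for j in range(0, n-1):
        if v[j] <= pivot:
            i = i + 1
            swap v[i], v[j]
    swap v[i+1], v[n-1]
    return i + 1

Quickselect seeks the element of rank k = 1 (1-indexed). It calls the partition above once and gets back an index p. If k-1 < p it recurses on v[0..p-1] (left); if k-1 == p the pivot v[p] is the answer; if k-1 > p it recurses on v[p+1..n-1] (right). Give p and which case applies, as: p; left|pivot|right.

10; left

pivot = v[12] = 20; i = -1
j=0: v[0]=10 ≤ 20 → i=0, swap v[0],v[0] (no change) → 10 14 11 16 19 15 22 18 7 21 5 17 20
j=1: v[1]=14 ≤ 20 → i=1, swap v[1],v[1] (no change) → 10 14 11 16 19 15 22 18 7 21 5 17 20
j=2: v[2]=11 ≤ 20 → i=2, swap v[2],v[2] (no change) → 10 14 11 16 19 15 22 18 7 21 5 17 20
j=3: v[3]=16 ≤ 20 → i=3, swap v[3],v[3] (no change) → 10 14 11 16 19 15 22 18 7 21 5 17 20
j=4: v[4]=19 ≤ 20 → i=4, swap v[4],v[4] (no change) → 10 14 11 16 19 15 22 18 7 21 5 17 20
j=5: v[5]=15 ≤ 20 → i=5, swap v[5],v[5] (no change) → 10 14 11 16 19 15 22 18 7 21 5 17 20
j=6: v[6]=22 > 20 → no swap
j=7: v[7]=18 ≤ 20 → i=6, swap v[6],v[7] → 10 14 11 16 19 15 18 22 7 21 5 17 20
j=8: v[8]=7 ≤ 20 → i=7, swap v[7],v[8] → 10 14 11 16 19 15 18 7 22 21 5 17 20
j=9: v[9]=21 > 20 → no swap
j=10: v[10]=5 ≤ 20 → i=8, swap v[8],v[10] → 10 14 11 16 19 15 18 7 5 21 22 17 20
j=11: v[11]=17 ≤ 20 → i=9, swap v[9],v[11] → 10 14 11 16 19 15 18 7 5 17 22 21 20
final swap v[10],v[12] → 10 14 11 16 19 15 18 7 5 17 20 21 22; return 10
p = 10; k-1 = 0 < 10 ⇒ left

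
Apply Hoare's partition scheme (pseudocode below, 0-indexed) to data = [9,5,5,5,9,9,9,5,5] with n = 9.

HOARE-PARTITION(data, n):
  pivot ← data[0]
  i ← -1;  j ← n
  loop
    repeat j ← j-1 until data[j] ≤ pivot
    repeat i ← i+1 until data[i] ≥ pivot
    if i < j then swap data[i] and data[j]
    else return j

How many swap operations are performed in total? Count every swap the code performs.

pivot = data[0] = 9; i = -1, j = 9
j→8 (data[8]=5≤9), i→0 (data[0]=9≥9); i<j, swap → [5,5,5,5,9,9,9,5,9]
j→7 (data[7]=5≤9), i→4 (data[4]=9≥9); i<j, swap → [5,5,5,5,5,9,9,9,9]
j→6 (data[6]=9≤9), i→5 (data[5]=9≥9); i<j, swap → [5,5,5,5,5,9,9,9,9]
j→5, i→6; i≥j, return j=5. data = [5,5,5,5,5,9,9,9,9]

3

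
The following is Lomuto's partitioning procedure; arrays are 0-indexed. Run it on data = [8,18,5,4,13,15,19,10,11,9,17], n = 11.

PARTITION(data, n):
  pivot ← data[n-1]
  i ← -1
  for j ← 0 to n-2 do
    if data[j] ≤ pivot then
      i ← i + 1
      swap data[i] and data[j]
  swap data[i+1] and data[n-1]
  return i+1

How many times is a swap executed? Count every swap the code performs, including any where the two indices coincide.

pivot = data[10] = 17; i = -1
j=0: data[0]=8 ≤ 17 → i=0, swap data[0],data[0] (no change) → [8,18,5,4,13,15,19,10,11,9,17]
j=1: data[1]=18 > 17 → no swap
j=2: data[2]=5 ≤ 17 → i=1, swap data[1],data[2] → [8,5,18,4,13,15,19,10,11,9,17]
j=3: data[3]=4 ≤ 17 → i=2, swap data[2],data[3] → [8,5,4,18,13,15,19,10,11,9,17]
j=4: data[4]=13 ≤ 17 → i=3, swap data[3],data[4] → [8,5,4,13,18,15,19,10,11,9,17]
j=5: data[5]=15 ≤ 17 → i=4, swap data[4],data[5] → [8,5,4,13,15,18,19,10,11,9,17]
j=6: data[6]=19 > 17 → no swap
j=7: data[7]=10 ≤ 17 → i=5, swap data[5],data[7] → [8,5,4,13,15,10,19,18,11,9,17]
j=8: data[8]=11 ≤ 17 → i=6, swap data[6],data[8] → [8,5,4,13,15,10,11,18,19,9,17]
j=9: data[9]=9 ≤ 17 → i=7, swap data[7],data[9] → [8,5,4,13,15,10,11,9,19,18,17]
final swap data[8],data[10] → [8,5,4,13,15,10,11,9,17,18,19]; return 8

9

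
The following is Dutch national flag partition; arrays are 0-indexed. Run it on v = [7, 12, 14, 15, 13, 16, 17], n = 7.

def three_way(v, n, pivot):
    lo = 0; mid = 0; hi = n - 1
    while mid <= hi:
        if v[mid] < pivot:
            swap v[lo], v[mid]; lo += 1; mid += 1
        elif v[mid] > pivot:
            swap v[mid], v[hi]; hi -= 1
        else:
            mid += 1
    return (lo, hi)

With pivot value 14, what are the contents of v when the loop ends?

[7, 12, 13, 14, 16, 17, 15]

pivot = 14; lo=0, mid=0, hi=6
v[mid]=7<14: swap v[0],v[0]; lo=1,mid=1 → [7, 12, 14, 15, 13, 16, 17]
v[mid]=12<14: swap v[1],v[1]; lo=2,mid=2 → [7, 12, 14, 15, 13, 16, 17]
v[mid]=14=14: mid=3
v[mid]=15>14: swap v[3],v[6]; hi=5 → [7, 12, 14, 17, 13, 16, 15]
v[mid]=17>14: swap v[3],v[5]; hi=4 → [7, 12, 14, 16, 13, 17, 15]
v[mid]=16>14: swap v[3],v[4]; hi=3 → [7, 12, 14, 13, 16, 17, 15]
v[mid]=13<14: swap v[2],v[3]; lo=3,mid=4 → [7, 12, 13, 14, 16, 17, 15]
end: lo=3, hi=3; v = [7, 12, 13, 14, 16, 17, 15]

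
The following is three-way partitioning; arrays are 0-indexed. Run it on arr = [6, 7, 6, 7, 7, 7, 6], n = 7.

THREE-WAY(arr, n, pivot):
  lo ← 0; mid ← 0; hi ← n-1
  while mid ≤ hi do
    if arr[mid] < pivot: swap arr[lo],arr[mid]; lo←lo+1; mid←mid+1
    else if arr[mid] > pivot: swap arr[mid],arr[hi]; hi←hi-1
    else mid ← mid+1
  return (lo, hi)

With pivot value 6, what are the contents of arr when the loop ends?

pivot = 6; lo=0, mid=0, hi=6
arr[mid]=6=6: mid=1
arr[mid]=7>6: swap arr[1],arr[6]; hi=5 → [6, 6, 6, 7, 7, 7, 7]
arr[mid]=6=6: mid=2
arr[mid]=6=6: mid=3
arr[mid]=7>6: swap arr[3],arr[5]; hi=4 → [6, 6, 6, 7, 7, 7, 7]
arr[mid]=7>6: swap arr[3],arr[4]; hi=3 → [6, 6, 6, 7, 7, 7, 7]
arr[mid]=7>6: swap arr[3],arr[3]; hi=2 → [6, 6, 6, 7, 7, 7, 7]
end: lo=0, hi=2; arr = [6, 6, 6, 7, 7, 7, 7]

[6, 6, 6, 7, 7, 7, 7]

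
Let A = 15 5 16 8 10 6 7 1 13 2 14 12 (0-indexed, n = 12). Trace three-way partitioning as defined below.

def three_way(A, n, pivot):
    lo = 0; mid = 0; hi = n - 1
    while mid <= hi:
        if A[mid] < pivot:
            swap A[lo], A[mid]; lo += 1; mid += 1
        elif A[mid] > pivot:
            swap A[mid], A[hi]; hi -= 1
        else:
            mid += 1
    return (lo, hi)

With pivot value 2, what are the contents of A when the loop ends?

pivot = 2; lo=0, mid=0, hi=11
A[mid]=15>2: swap A[0],A[11]; hi=10 → 12 5 16 8 10 6 7 1 13 2 14 15
A[mid]=12>2: swap A[0],A[10]; hi=9 → 14 5 16 8 10 6 7 1 13 2 12 15
A[mid]=14>2: swap A[0],A[9]; hi=8 → 2 5 16 8 10 6 7 1 13 14 12 15
A[mid]=2=2: mid=1
A[mid]=5>2: swap A[1],A[8]; hi=7 → 2 13 16 8 10 6 7 1 5 14 12 15
A[mid]=13>2: swap A[1],A[7]; hi=6 → 2 1 16 8 10 6 7 13 5 14 12 15
A[mid]=1<2: swap A[0],A[1]; lo=1,mid=2 → 1 2 16 8 10 6 7 13 5 14 12 15
A[mid]=16>2: swap A[2],A[6]; hi=5 → 1 2 7 8 10 6 16 13 5 14 12 15
A[mid]=7>2: swap A[2],A[5]; hi=4 → 1 2 6 8 10 7 16 13 5 14 12 15
A[mid]=6>2: swap A[2],A[4]; hi=3 → 1 2 10 8 6 7 16 13 5 14 12 15
A[mid]=10>2: swap A[2],A[3]; hi=2 → 1 2 8 10 6 7 16 13 5 14 12 15
A[mid]=8>2: swap A[2],A[2]; hi=1 → 1 2 8 10 6 7 16 13 5 14 12 15
end: lo=1, hi=1; A = 1 2 8 10 6 7 16 13 5 14 12 15

1 2 8 10 6 7 16 13 5 14 12 15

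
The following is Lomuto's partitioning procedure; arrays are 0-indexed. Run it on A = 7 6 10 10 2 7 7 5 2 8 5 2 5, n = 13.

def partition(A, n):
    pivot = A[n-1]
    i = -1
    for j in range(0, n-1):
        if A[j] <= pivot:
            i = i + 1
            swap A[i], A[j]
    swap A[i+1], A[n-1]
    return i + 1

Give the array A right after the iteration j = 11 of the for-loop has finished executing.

pivot = A[12] = 5; i = -1
j=0: A[0]=7 > 5 → no swap
j=1: A[1]=6 > 5 → no swap
j=2: A[2]=10 > 5 → no swap
j=3: A[3]=10 > 5 → no swap
j=4: A[4]=2 ≤ 5 → i=0, swap A[0],A[4] → 2 6 10 10 7 7 7 5 2 8 5 2 5
j=5: A[5]=7 > 5 → no swap
j=6: A[6]=7 > 5 → no swap
j=7: A[7]=5 ≤ 5 → i=1, swap A[1],A[7] → 2 5 10 10 7 7 7 6 2 8 5 2 5
j=8: A[8]=2 ≤ 5 → i=2, swap A[2],A[8] → 2 5 2 10 7 7 7 6 10 8 5 2 5
j=9: A[9]=8 > 5 → no swap
j=10: A[10]=5 ≤ 5 → i=3, swap A[3],A[10] → 2 5 2 5 7 7 7 6 10 8 10 2 5
j=11: A[11]=2 ≤ 5 → i=4, swap A[4],A[11] → 2 5 2 5 2 7 7 6 10 8 10 7 5
(after j=11) A = 2 5 2 5 2 7 7 6 10 8 10 7 5

2 5 2 5 2 7 7 6 10 8 10 7 5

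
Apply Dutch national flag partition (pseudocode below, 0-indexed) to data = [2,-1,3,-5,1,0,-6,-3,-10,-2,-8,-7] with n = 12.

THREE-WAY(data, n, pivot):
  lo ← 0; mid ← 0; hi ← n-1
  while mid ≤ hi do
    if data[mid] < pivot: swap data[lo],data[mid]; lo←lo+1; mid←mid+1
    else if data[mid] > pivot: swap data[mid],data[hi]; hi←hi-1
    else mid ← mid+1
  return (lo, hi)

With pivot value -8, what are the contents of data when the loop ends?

lo=0 mid=0 hi=11
2>-8: swap(0,11), hi=10 ⇒ [-7,-1,3,-5,1,0,-6,-3,-10,-2,-8,2]
-7>-8: swap(0,10), hi=9 ⇒ [-8,-1,3,-5,1,0,-6,-3,-10,-2,-7,2]
-8=-8: mid=1
-1>-8: swap(1,9), hi=8 ⇒ [-8,-2,3,-5,1,0,-6,-3,-10,-1,-7,2]
-2>-8: swap(1,8), hi=7 ⇒ [-8,-10,3,-5,1,0,-6,-3,-2,-1,-7,2]
-10<-8: swap(0,1), lo=1 mid=2 ⇒ [-10,-8,3,-5,1,0,-6,-3,-2,-1,-7,2]
3>-8: swap(2,7), hi=6 ⇒ [-10,-8,-3,-5,1,0,-6,3,-2,-1,-7,2]
-3>-8: swap(2,6), hi=5 ⇒ [-10,-8,-6,-5,1,0,-3,3,-2,-1,-7,2]
-6>-8: swap(2,5), hi=4 ⇒ [-10,-8,0,-5,1,-6,-3,3,-2,-1,-7,2]
0>-8: swap(2,4), hi=3 ⇒ [-10,-8,1,-5,0,-6,-3,3,-2,-1,-7,2]
1>-8: swap(2,3), hi=2 ⇒ [-10,-8,-5,1,0,-6,-3,3,-2,-1,-7,2]
-5>-8: swap(2,2), hi=1 ⇒ [-10,-8,-5,1,0,-6,-3,3,-2,-1,-7,2]
done. lo=1 hi=1; data=[-10,-8,-5,1,0,-6,-3,3,-2,-1,-7,2]

[-10,-8,-5,1,0,-6,-3,3,-2,-1,-7,2]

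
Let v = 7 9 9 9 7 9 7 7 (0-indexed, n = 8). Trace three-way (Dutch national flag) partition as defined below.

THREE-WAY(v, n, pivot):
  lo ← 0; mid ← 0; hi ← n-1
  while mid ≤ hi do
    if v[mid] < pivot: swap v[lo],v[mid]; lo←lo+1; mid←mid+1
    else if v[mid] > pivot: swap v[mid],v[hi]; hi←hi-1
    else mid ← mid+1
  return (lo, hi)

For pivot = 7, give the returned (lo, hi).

(0, 3)

pivot = 7; lo=0, mid=0, hi=7
v[mid]=7=7: mid=1
v[mid]=9>7: swap v[1],v[7]; hi=6 → 7 7 9 9 7 9 7 9
v[mid]=7=7: mid=2
v[mid]=9>7: swap v[2],v[6]; hi=5 → 7 7 7 9 7 9 9 9
v[mid]=7=7: mid=3
v[mid]=9>7: swap v[3],v[5]; hi=4 → 7 7 7 9 7 9 9 9
v[mid]=9>7: swap v[3],v[4]; hi=3 → 7 7 7 7 9 9 9 9
v[mid]=7=7: mid=4
end: lo=0, hi=3; v = 7 7 7 7 9 9 9 9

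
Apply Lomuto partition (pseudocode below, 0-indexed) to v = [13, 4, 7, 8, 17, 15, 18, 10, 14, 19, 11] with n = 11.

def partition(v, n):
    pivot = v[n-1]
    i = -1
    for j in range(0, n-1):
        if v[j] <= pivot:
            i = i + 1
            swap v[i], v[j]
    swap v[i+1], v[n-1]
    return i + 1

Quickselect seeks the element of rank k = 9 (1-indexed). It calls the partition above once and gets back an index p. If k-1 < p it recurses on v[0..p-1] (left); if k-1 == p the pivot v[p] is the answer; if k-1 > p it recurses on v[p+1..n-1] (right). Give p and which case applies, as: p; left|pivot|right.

pivot=11, i=-1
j=0: 13>11, skip
j=1: 4≤11, i=0, swap(0,1) ⇒ [4, 13, 7, 8, 17, 15, 18, 10, 14, 19, 11]
j=2: 7≤11, i=1, swap(1,2) ⇒ [4, 7, 13, 8, 17, 15, 18, 10, 14, 19, 11]
j=3: 8≤11, i=2, swap(2,3) ⇒ [4, 7, 8, 13, 17, 15, 18, 10, 14, 19, 11]
j=4: 17>11, skip
j=5: 15>11, skip
j=6: 18>11, skip
j=7: 10≤11, i=3, swap(3,7) ⇒ [4, 7, 8, 10, 17, 15, 18, 13, 14, 19, 11]
j=8: 14>11, skip
j=9: 19>11, skip
swap(4,10) ⇒ [4, 7, 8, 10, 11, 15, 18, 13, 14, 19, 17]; return 4
p = 4; k-1 = 8 > 4 ⇒ right

4; right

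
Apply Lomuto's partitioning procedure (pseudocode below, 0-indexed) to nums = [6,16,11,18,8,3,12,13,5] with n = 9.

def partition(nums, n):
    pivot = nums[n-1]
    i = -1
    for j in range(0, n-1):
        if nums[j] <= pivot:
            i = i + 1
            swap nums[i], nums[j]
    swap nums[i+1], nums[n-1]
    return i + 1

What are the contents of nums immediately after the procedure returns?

pivot=5, i=-1
j=0: 6>5, skip
j=1: 16>5, skip
j=2: 11>5, skip
j=3: 18>5, skip
j=4: 8>5, skip
j=5: 3≤5, i=0, swap(0,5) ⇒ [3,16,11,18,8,6,12,13,5]
j=6: 12>5, skip
j=7: 13>5, skip
swap(1,8) ⇒ [3,5,11,18,8,6,12,13,16]; return 1

[3,5,11,18,8,6,12,13,16]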